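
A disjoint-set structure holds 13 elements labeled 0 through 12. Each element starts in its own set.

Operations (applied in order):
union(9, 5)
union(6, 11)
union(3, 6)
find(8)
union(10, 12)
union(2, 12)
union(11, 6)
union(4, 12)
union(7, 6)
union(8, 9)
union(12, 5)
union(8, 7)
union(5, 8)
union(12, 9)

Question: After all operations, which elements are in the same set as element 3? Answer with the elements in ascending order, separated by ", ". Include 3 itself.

Step 1: union(9, 5) -> merged; set of 9 now {5, 9}
Step 2: union(6, 11) -> merged; set of 6 now {6, 11}
Step 3: union(3, 6) -> merged; set of 3 now {3, 6, 11}
Step 4: find(8) -> no change; set of 8 is {8}
Step 5: union(10, 12) -> merged; set of 10 now {10, 12}
Step 6: union(2, 12) -> merged; set of 2 now {2, 10, 12}
Step 7: union(11, 6) -> already same set; set of 11 now {3, 6, 11}
Step 8: union(4, 12) -> merged; set of 4 now {2, 4, 10, 12}
Step 9: union(7, 6) -> merged; set of 7 now {3, 6, 7, 11}
Step 10: union(8, 9) -> merged; set of 8 now {5, 8, 9}
Step 11: union(12, 5) -> merged; set of 12 now {2, 4, 5, 8, 9, 10, 12}
Step 12: union(8, 7) -> merged; set of 8 now {2, 3, 4, 5, 6, 7, 8, 9, 10, 11, 12}
Step 13: union(5, 8) -> already same set; set of 5 now {2, 3, 4, 5, 6, 7, 8, 9, 10, 11, 12}
Step 14: union(12, 9) -> already same set; set of 12 now {2, 3, 4, 5, 6, 7, 8, 9, 10, 11, 12}
Component of 3: {2, 3, 4, 5, 6, 7, 8, 9, 10, 11, 12}

Answer: 2, 3, 4, 5, 6, 7, 8, 9, 10, 11, 12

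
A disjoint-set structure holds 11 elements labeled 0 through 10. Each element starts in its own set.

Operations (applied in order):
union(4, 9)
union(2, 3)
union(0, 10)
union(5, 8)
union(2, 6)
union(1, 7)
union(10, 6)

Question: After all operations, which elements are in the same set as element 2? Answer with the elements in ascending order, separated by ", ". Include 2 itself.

Answer: 0, 2, 3, 6, 10

Derivation:
Step 1: union(4, 9) -> merged; set of 4 now {4, 9}
Step 2: union(2, 3) -> merged; set of 2 now {2, 3}
Step 3: union(0, 10) -> merged; set of 0 now {0, 10}
Step 4: union(5, 8) -> merged; set of 5 now {5, 8}
Step 5: union(2, 6) -> merged; set of 2 now {2, 3, 6}
Step 6: union(1, 7) -> merged; set of 1 now {1, 7}
Step 7: union(10, 6) -> merged; set of 10 now {0, 2, 3, 6, 10}
Component of 2: {0, 2, 3, 6, 10}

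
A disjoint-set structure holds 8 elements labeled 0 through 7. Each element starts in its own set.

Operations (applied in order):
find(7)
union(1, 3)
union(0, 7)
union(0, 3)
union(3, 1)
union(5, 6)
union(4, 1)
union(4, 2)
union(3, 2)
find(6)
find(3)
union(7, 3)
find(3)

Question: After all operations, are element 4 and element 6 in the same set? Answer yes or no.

Step 1: find(7) -> no change; set of 7 is {7}
Step 2: union(1, 3) -> merged; set of 1 now {1, 3}
Step 3: union(0, 7) -> merged; set of 0 now {0, 7}
Step 4: union(0, 3) -> merged; set of 0 now {0, 1, 3, 7}
Step 5: union(3, 1) -> already same set; set of 3 now {0, 1, 3, 7}
Step 6: union(5, 6) -> merged; set of 5 now {5, 6}
Step 7: union(4, 1) -> merged; set of 4 now {0, 1, 3, 4, 7}
Step 8: union(4, 2) -> merged; set of 4 now {0, 1, 2, 3, 4, 7}
Step 9: union(3, 2) -> already same set; set of 3 now {0, 1, 2, 3, 4, 7}
Step 10: find(6) -> no change; set of 6 is {5, 6}
Step 11: find(3) -> no change; set of 3 is {0, 1, 2, 3, 4, 7}
Step 12: union(7, 3) -> already same set; set of 7 now {0, 1, 2, 3, 4, 7}
Step 13: find(3) -> no change; set of 3 is {0, 1, 2, 3, 4, 7}
Set of 4: {0, 1, 2, 3, 4, 7}; 6 is not a member.

Answer: no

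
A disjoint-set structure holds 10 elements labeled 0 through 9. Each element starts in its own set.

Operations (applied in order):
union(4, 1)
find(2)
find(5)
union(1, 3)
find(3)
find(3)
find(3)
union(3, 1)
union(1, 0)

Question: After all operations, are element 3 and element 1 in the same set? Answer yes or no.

Step 1: union(4, 1) -> merged; set of 4 now {1, 4}
Step 2: find(2) -> no change; set of 2 is {2}
Step 3: find(5) -> no change; set of 5 is {5}
Step 4: union(1, 3) -> merged; set of 1 now {1, 3, 4}
Step 5: find(3) -> no change; set of 3 is {1, 3, 4}
Step 6: find(3) -> no change; set of 3 is {1, 3, 4}
Step 7: find(3) -> no change; set of 3 is {1, 3, 4}
Step 8: union(3, 1) -> already same set; set of 3 now {1, 3, 4}
Step 9: union(1, 0) -> merged; set of 1 now {0, 1, 3, 4}
Set of 3: {0, 1, 3, 4}; 1 is a member.

Answer: yes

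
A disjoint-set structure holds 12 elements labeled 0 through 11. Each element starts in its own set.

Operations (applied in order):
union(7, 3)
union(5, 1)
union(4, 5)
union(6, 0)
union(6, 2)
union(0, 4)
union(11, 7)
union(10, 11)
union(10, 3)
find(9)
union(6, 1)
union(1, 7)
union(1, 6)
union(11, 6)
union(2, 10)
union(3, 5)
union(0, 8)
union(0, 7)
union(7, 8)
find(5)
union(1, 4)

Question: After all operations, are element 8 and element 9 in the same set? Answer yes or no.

Step 1: union(7, 3) -> merged; set of 7 now {3, 7}
Step 2: union(5, 1) -> merged; set of 5 now {1, 5}
Step 3: union(4, 5) -> merged; set of 4 now {1, 4, 5}
Step 4: union(6, 0) -> merged; set of 6 now {0, 6}
Step 5: union(6, 2) -> merged; set of 6 now {0, 2, 6}
Step 6: union(0, 4) -> merged; set of 0 now {0, 1, 2, 4, 5, 6}
Step 7: union(11, 7) -> merged; set of 11 now {3, 7, 11}
Step 8: union(10, 11) -> merged; set of 10 now {3, 7, 10, 11}
Step 9: union(10, 3) -> already same set; set of 10 now {3, 7, 10, 11}
Step 10: find(9) -> no change; set of 9 is {9}
Step 11: union(6, 1) -> already same set; set of 6 now {0, 1, 2, 4, 5, 6}
Step 12: union(1, 7) -> merged; set of 1 now {0, 1, 2, 3, 4, 5, 6, 7, 10, 11}
Step 13: union(1, 6) -> already same set; set of 1 now {0, 1, 2, 3, 4, 5, 6, 7, 10, 11}
Step 14: union(11, 6) -> already same set; set of 11 now {0, 1, 2, 3, 4, 5, 6, 7, 10, 11}
Step 15: union(2, 10) -> already same set; set of 2 now {0, 1, 2, 3, 4, 5, 6, 7, 10, 11}
Step 16: union(3, 5) -> already same set; set of 3 now {0, 1, 2, 3, 4, 5, 6, 7, 10, 11}
Step 17: union(0, 8) -> merged; set of 0 now {0, 1, 2, 3, 4, 5, 6, 7, 8, 10, 11}
Step 18: union(0, 7) -> already same set; set of 0 now {0, 1, 2, 3, 4, 5, 6, 7, 8, 10, 11}
Step 19: union(7, 8) -> already same set; set of 7 now {0, 1, 2, 3, 4, 5, 6, 7, 8, 10, 11}
Step 20: find(5) -> no change; set of 5 is {0, 1, 2, 3, 4, 5, 6, 7, 8, 10, 11}
Step 21: union(1, 4) -> already same set; set of 1 now {0, 1, 2, 3, 4, 5, 6, 7, 8, 10, 11}
Set of 8: {0, 1, 2, 3, 4, 5, 6, 7, 8, 10, 11}; 9 is not a member.

Answer: no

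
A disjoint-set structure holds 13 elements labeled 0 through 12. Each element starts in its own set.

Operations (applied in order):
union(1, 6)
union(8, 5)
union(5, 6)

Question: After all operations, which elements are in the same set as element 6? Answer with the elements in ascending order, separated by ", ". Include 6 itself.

Answer: 1, 5, 6, 8

Derivation:
Step 1: union(1, 6) -> merged; set of 1 now {1, 6}
Step 2: union(8, 5) -> merged; set of 8 now {5, 8}
Step 3: union(5, 6) -> merged; set of 5 now {1, 5, 6, 8}
Component of 6: {1, 5, 6, 8}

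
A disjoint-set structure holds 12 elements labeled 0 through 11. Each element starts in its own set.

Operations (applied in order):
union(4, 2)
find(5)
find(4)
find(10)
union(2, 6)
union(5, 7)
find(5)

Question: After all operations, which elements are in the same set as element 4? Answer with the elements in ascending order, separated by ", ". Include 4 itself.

Step 1: union(4, 2) -> merged; set of 4 now {2, 4}
Step 2: find(5) -> no change; set of 5 is {5}
Step 3: find(4) -> no change; set of 4 is {2, 4}
Step 4: find(10) -> no change; set of 10 is {10}
Step 5: union(2, 6) -> merged; set of 2 now {2, 4, 6}
Step 6: union(5, 7) -> merged; set of 5 now {5, 7}
Step 7: find(5) -> no change; set of 5 is {5, 7}
Component of 4: {2, 4, 6}

Answer: 2, 4, 6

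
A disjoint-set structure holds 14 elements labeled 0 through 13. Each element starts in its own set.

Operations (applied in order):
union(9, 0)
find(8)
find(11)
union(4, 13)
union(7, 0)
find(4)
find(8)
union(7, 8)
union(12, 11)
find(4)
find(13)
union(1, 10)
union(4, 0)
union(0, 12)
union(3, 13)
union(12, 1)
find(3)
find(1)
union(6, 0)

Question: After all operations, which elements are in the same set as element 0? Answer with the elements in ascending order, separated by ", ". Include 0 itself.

Answer: 0, 1, 3, 4, 6, 7, 8, 9, 10, 11, 12, 13

Derivation:
Step 1: union(9, 0) -> merged; set of 9 now {0, 9}
Step 2: find(8) -> no change; set of 8 is {8}
Step 3: find(11) -> no change; set of 11 is {11}
Step 4: union(4, 13) -> merged; set of 4 now {4, 13}
Step 5: union(7, 0) -> merged; set of 7 now {0, 7, 9}
Step 6: find(4) -> no change; set of 4 is {4, 13}
Step 7: find(8) -> no change; set of 8 is {8}
Step 8: union(7, 8) -> merged; set of 7 now {0, 7, 8, 9}
Step 9: union(12, 11) -> merged; set of 12 now {11, 12}
Step 10: find(4) -> no change; set of 4 is {4, 13}
Step 11: find(13) -> no change; set of 13 is {4, 13}
Step 12: union(1, 10) -> merged; set of 1 now {1, 10}
Step 13: union(4, 0) -> merged; set of 4 now {0, 4, 7, 8, 9, 13}
Step 14: union(0, 12) -> merged; set of 0 now {0, 4, 7, 8, 9, 11, 12, 13}
Step 15: union(3, 13) -> merged; set of 3 now {0, 3, 4, 7, 8, 9, 11, 12, 13}
Step 16: union(12, 1) -> merged; set of 12 now {0, 1, 3, 4, 7, 8, 9, 10, 11, 12, 13}
Step 17: find(3) -> no change; set of 3 is {0, 1, 3, 4, 7, 8, 9, 10, 11, 12, 13}
Step 18: find(1) -> no change; set of 1 is {0, 1, 3, 4, 7, 8, 9, 10, 11, 12, 13}
Step 19: union(6, 0) -> merged; set of 6 now {0, 1, 3, 4, 6, 7, 8, 9, 10, 11, 12, 13}
Component of 0: {0, 1, 3, 4, 6, 7, 8, 9, 10, 11, 12, 13}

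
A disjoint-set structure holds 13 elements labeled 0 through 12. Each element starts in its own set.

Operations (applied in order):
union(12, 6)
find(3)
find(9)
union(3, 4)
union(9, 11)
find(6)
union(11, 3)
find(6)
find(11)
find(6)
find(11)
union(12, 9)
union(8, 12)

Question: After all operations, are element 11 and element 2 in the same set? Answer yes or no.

Answer: no

Derivation:
Step 1: union(12, 6) -> merged; set of 12 now {6, 12}
Step 2: find(3) -> no change; set of 3 is {3}
Step 3: find(9) -> no change; set of 9 is {9}
Step 4: union(3, 4) -> merged; set of 3 now {3, 4}
Step 5: union(9, 11) -> merged; set of 9 now {9, 11}
Step 6: find(6) -> no change; set of 6 is {6, 12}
Step 7: union(11, 3) -> merged; set of 11 now {3, 4, 9, 11}
Step 8: find(6) -> no change; set of 6 is {6, 12}
Step 9: find(11) -> no change; set of 11 is {3, 4, 9, 11}
Step 10: find(6) -> no change; set of 6 is {6, 12}
Step 11: find(11) -> no change; set of 11 is {3, 4, 9, 11}
Step 12: union(12, 9) -> merged; set of 12 now {3, 4, 6, 9, 11, 12}
Step 13: union(8, 12) -> merged; set of 8 now {3, 4, 6, 8, 9, 11, 12}
Set of 11: {3, 4, 6, 8, 9, 11, 12}; 2 is not a member.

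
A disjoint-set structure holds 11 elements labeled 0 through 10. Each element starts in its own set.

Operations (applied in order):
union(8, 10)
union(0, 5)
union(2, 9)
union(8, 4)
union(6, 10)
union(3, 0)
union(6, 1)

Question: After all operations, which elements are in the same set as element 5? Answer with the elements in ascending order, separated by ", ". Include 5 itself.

Answer: 0, 3, 5

Derivation:
Step 1: union(8, 10) -> merged; set of 8 now {8, 10}
Step 2: union(0, 5) -> merged; set of 0 now {0, 5}
Step 3: union(2, 9) -> merged; set of 2 now {2, 9}
Step 4: union(8, 4) -> merged; set of 8 now {4, 8, 10}
Step 5: union(6, 10) -> merged; set of 6 now {4, 6, 8, 10}
Step 6: union(3, 0) -> merged; set of 3 now {0, 3, 5}
Step 7: union(6, 1) -> merged; set of 6 now {1, 4, 6, 8, 10}
Component of 5: {0, 3, 5}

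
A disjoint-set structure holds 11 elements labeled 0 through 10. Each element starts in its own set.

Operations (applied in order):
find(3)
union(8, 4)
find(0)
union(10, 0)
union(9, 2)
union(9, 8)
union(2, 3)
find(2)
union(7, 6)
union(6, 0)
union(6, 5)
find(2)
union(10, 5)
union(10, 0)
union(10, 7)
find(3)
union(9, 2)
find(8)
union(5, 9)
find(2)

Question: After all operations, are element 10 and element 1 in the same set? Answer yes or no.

Step 1: find(3) -> no change; set of 3 is {3}
Step 2: union(8, 4) -> merged; set of 8 now {4, 8}
Step 3: find(0) -> no change; set of 0 is {0}
Step 4: union(10, 0) -> merged; set of 10 now {0, 10}
Step 5: union(9, 2) -> merged; set of 9 now {2, 9}
Step 6: union(9, 8) -> merged; set of 9 now {2, 4, 8, 9}
Step 7: union(2, 3) -> merged; set of 2 now {2, 3, 4, 8, 9}
Step 8: find(2) -> no change; set of 2 is {2, 3, 4, 8, 9}
Step 9: union(7, 6) -> merged; set of 7 now {6, 7}
Step 10: union(6, 0) -> merged; set of 6 now {0, 6, 7, 10}
Step 11: union(6, 5) -> merged; set of 6 now {0, 5, 6, 7, 10}
Step 12: find(2) -> no change; set of 2 is {2, 3, 4, 8, 9}
Step 13: union(10, 5) -> already same set; set of 10 now {0, 5, 6, 7, 10}
Step 14: union(10, 0) -> already same set; set of 10 now {0, 5, 6, 7, 10}
Step 15: union(10, 7) -> already same set; set of 10 now {0, 5, 6, 7, 10}
Step 16: find(3) -> no change; set of 3 is {2, 3, 4, 8, 9}
Step 17: union(9, 2) -> already same set; set of 9 now {2, 3, 4, 8, 9}
Step 18: find(8) -> no change; set of 8 is {2, 3, 4, 8, 9}
Step 19: union(5, 9) -> merged; set of 5 now {0, 2, 3, 4, 5, 6, 7, 8, 9, 10}
Step 20: find(2) -> no change; set of 2 is {0, 2, 3, 4, 5, 6, 7, 8, 9, 10}
Set of 10: {0, 2, 3, 4, 5, 6, 7, 8, 9, 10}; 1 is not a member.

Answer: no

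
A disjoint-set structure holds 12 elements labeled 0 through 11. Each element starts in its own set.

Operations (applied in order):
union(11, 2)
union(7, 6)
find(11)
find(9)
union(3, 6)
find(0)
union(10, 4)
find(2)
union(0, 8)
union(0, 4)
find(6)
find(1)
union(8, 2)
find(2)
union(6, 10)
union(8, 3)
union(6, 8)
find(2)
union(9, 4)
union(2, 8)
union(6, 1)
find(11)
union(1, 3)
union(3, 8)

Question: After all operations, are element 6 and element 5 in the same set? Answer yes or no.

Answer: no

Derivation:
Step 1: union(11, 2) -> merged; set of 11 now {2, 11}
Step 2: union(7, 6) -> merged; set of 7 now {6, 7}
Step 3: find(11) -> no change; set of 11 is {2, 11}
Step 4: find(9) -> no change; set of 9 is {9}
Step 5: union(3, 6) -> merged; set of 3 now {3, 6, 7}
Step 6: find(0) -> no change; set of 0 is {0}
Step 7: union(10, 4) -> merged; set of 10 now {4, 10}
Step 8: find(2) -> no change; set of 2 is {2, 11}
Step 9: union(0, 8) -> merged; set of 0 now {0, 8}
Step 10: union(0, 4) -> merged; set of 0 now {0, 4, 8, 10}
Step 11: find(6) -> no change; set of 6 is {3, 6, 7}
Step 12: find(1) -> no change; set of 1 is {1}
Step 13: union(8, 2) -> merged; set of 8 now {0, 2, 4, 8, 10, 11}
Step 14: find(2) -> no change; set of 2 is {0, 2, 4, 8, 10, 11}
Step 15: union(6, 10) -> merged; set of 6 now {0, 2, 3, 4, 6, 7, 8, 10, 11}
Step 16: union(8, 3) -> already same set; set of 8 now {0, 2, 3, 4, 6, 7, 8, 10, 11}
Step 17: union(6, 8) -> already same set; set of 6 now {0, 2, 3, 4, 6, 7, 8, 10, 11}
Step 18: find(2) -> no change; set of 2 is {0, 2, 3, 4, 6, 7, 8, 10, 11}
Step 19: union(9, 4) -> merged; set of 9 now {0, 2, 3, 4, 6, 7, 8, 9, 10, 11}
Step 20: union(2, 8) -> already same set; set of 2 now {0, 2, 3, 4, 6, 7, 8, 9, 10, 11}
Step 21: union(6, 1) -> merged; set of 6 now {0, 1, 2, 3, 4, 6, 7, 8, 9, 10, 11}
Step 22: find(11) -> no change; set of 11 is {0, 1, 2, 3, 4, 6, 7, 8, 9, 10, 11}
Step 23: union(1, 3) -> already same set; set of 1 now {0, 1, 2, 3, 4, 6, 7, 8, 9, 10, 11}
Step 24: union(3, 8) -> already same set; set of 3 now {0, 1, 2, 3, 4, 6, 7, 8, 9, 10, 11}
Set of 6: {0, 1, 2, 3, 4, 6, 7, 8, 9, 10, 11}; 5 is not a member.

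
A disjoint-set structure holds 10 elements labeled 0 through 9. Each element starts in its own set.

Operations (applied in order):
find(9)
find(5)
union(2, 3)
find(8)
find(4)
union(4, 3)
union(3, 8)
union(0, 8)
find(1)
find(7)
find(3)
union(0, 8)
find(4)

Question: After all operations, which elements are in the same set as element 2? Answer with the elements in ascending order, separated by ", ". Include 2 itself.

Answer: 0, 2, 3, 4, 8

Derivation:
Step 1: find(9) -> no change; set of 9 is {9}
Step 2: find(5) -> no change; set of 5 is {5}
Step 3: union(2, 3) -> merged; set of 2 now {2, 3}
Step 4: find(8) -> no change; set of 8 is {8}
Step 5: find(4) -> no change; set of 4 is {4}
Step 6: union(4, 3) -> merged; set of 4 now {2, 3, 4}
Step 7: union(3, 8) -> merged; set of 3 now {2, 3, 4, 8}
Step 8: union(0, 8) -> merged; set of 0 now {0, 2, 3, 4, 8}
Step 9: find(1) -> no change; set of 1 is {1}
Step 10: find(7) -> no change; set of 7 is {7}
Step 11: find(3) -> no change; set of 3 is {0, 2, 3, 4, 8}
Step 12: union(0, 8) -> already same set; set of 0 now {0, 2, 3, 4, 8}
Step 13: find(4) -> no change; set of 4 is {0, 2, 3, 4, 8}
Component of 2: {0, 2, 3, 4, 8}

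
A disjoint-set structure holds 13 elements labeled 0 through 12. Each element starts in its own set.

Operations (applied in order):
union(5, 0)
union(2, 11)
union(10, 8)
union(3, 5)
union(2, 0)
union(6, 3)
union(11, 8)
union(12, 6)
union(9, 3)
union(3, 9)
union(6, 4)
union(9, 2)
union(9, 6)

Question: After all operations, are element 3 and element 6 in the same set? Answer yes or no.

Answer: yes

Derivation:
Step 1: union(5, 0) -> merged; set of 5 now {0, 5}
Step 2: union(2, 11) -> merged; set of 2 now {2, 11}
Step 3: union(10, 8) -> merged; set of 10 now {8, 10}
Step 4: union(3, 5) -> merged; set of 3 now {0, 3, 5}
Step 5: union(2, 0) -> merged; set of 2 now {0, 2, 3, 5, 11}
Step 6: union(6, 3) -> merged; set of 6 now {0, 2, 3, 5, 6, 11}
Step 7: union(11, 8) -> merged; set of 11 now {0, 2, 3, 5, 6, 8, 10, 11}
Step 8: union(12, 6) -> merged; set of 12 now {0, 2, 3, 5, 6, 8, 10, 11, 12}
Step 9: union(9, 3) -> merged; set of 9 now {0, 2, 3, 5, 6, 8, 9, 10, 11, 12}
Step 10: union(3, 9) -> already same set; set of 3 now {0, 2, 3, 5, 6, 8, 9, 10, 11, 12}
Step 11: union(6, 4) -> merged; set of 6 now {0, 2, 3, 4, 5, 6, 8, 9, 10, 11, 12}
Step 12: union(9, 2) -> already same set; set of 9 now {0, 2, 3, 4, 5, 6, 8, 9, 10, 11, 12}
Step 13: union(9, 6) -> already same set; set of 9 now {0, 2, 3, 4, 5, 6, 8, 9, 10, 11, 12}
Set of 3: {0, 2, 3, 4, 5, 6, 8, 9, 10, 11, 12}; 6 is a member.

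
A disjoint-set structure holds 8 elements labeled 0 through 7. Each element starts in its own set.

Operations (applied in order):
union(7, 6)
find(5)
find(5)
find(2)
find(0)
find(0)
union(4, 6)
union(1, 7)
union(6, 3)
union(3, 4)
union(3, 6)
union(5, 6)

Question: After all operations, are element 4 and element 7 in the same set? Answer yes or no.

Answer: yes

Derivation:
Step 1: union(7, 6) -> merged; set of 7 now {6, 7}
Step 2: find(5) -> no change; set of 5 is {5}
Step 3: find(5) -> no change; set of 5 is {5}
Step 4: find(2) -> no change; set of 2 is {2}
Step 5: find(0) -> no change; set of 0 is {0}
Step 6: find(0) -> no change; set of 0 is {0}
Step 7: union(4, 6) -> merged; set of 4 now {4, 6, 7}
Step 8: union(1, 7) -> merged; set of 1 now {1, 4, 6, 7}
Step 9: union(6, 3) -> merged; set of 6 now {1, 3, 4, 6, 7}
Step 10: union(3, 4) -> already same set; set of 3 now {1, 3, 4, 6, 7}
Step 11: union(3, 6) -> already same set; set of 3 now {1, 3, 4, 6, 7}
Step 12: union(5, 6) -> merged; set of 5 now {1, 3, 4, 5, 6, 7}
Set of 4: {1, 3, 4, 5, 6, 7}; 7 is a member.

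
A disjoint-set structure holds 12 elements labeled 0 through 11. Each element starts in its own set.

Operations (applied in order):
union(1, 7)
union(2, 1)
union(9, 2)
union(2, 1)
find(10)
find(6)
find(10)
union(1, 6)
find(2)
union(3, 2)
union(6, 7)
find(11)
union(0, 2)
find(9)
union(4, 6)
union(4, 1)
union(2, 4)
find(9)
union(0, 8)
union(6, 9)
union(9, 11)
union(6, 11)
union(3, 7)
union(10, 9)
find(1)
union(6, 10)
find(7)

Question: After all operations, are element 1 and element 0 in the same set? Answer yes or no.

Step 1: union(1, 7) -> merged; set of 1 now {1, 7}
Step 2: union(2, 1) -> merged; set of 2 now {1, 2, 7}
Step 3: union(9, 2) -> merged; set of 9 now {1, 2, 7, 9}
Step 4: union(2, 1) -> already same set; set of 2 now {1, 2, 7, 9}
Step 5: find(10) -> no change; set of 10 is {10}
Step 6: find(6) -> no change; set of 6 is {6}
Step 7: find(10) -> no change; set of 10 is {10}
Step 8: union(1, 6) -> merged; set of 1 now {1, 2, 6, 7, 9}
Step 9: find(2) -> no change; set of 2 is {1, 2, 6, 7, 9}
Step 10: union(3, 2) -> merged; set of 3 now {1, 2, 3, 6, 7, 9}
Step 11: union(6, 7) -> already same set; set of 6 now {1, 2, 3, 6, 7, 9}
Step 12: find(11) -> no change; set of 11 is {11}
Step 13: union(0, 2) -> merged; set of 0 now {0, 1, 2, 3, 6, 7, 9}
Step 14: find(9) -> no change; set of 9 is {0, 1, 2, 3, 6, 7, 9}
Step 15: union(4, 6) -> merged; set of 4 now {0, 1, 2, 3, 4, 6, 7, 9}
Step 16: union(4, 1) -> already same set; set of 4 now {0, 1, 2, 3, 4, 6, 7, 9}
Step 17: union(2, 4) -> already same set; set of 2 now {0, 1, 2, 3, 4, 6, 7, 9}
Step 18: find(9) -> no change; set of 9 is {0, 1, 2, 3, 4, 6, 7, 9}
Step 19: union(0, 8) -> merged; set of 0 now {0, 1, 2, 3, 4, 6, 7, 8, 9}
Step 20: union(6, 9) -> already same set; set of 6 now {0, 1, 2, 3, 4, 6, 7, 8, 9}
Step 21: union(9, 11) -> merged; set of 9 now {0, 1, 2, 3, 4, 6, 7, 8, 9, 11}
Step 22: union(6, 11) -> already same set; set of 6 now {0, 1, 2, 3, 4, 6, 7, 8, 9, 11}
Step 23: union(3, 7) -> already same set; set of 3 now {0, 1, 2, 3, 4, 6, 7, 8, 9, 11}
Step 24: union(10, 9) -> merged; set of 10 now {0, 1, 2, 3, 4, 6, 7, 8, 9, 10, 11}
Step 25: find(1) -> no change; set of 1 is {0, 1, 2, 3, 4, 6, 7, 8, 9, 10, 11}
Step 26: union(6, 10) -> already same set; set of 6 now {0, 1, 2, 3, 4, 6, 7, 8, 9, 10, 11}
Step 27: find(7) -> no change; set of 7 is {0, 1, 2, 3, 4, 6, 7, 8, 9, 10, 11}
Set of 1: {0, 1, 2, 3, 4, 6, 7, 8, 9, 10, 11}; 0 is a member.

Answer: yes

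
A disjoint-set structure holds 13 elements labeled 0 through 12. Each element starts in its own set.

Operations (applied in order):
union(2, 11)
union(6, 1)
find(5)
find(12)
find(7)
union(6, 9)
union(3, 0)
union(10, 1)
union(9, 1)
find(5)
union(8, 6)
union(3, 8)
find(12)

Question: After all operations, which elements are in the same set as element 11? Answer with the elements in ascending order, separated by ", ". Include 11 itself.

Answer: 2, 11

Derivation:
Step 1: union(2, 11) -> merged; set of 2 now {2, 11}
Step 2: union(6, 1) -> merged; set of 6 now {1, 6}
Step 3: find(5) -> no change; set of 5 is {5}
Step 4: find(12) -> no change; set of 12 is {12}
Step 5: find(7) -> no change; set of 7 is {7}
Step 6: union(6, 9) -> merged; set of 6 now {1, 6, 9}
Step 7: union(3, 0) -> merged; set of 3 now {0, 3}
Step 8: union(10, 1) -> merged; set of 10 now {1, 6, 9, 10}
Step 9: union(9, 1) -> already same set; set of 9 now {1, 6, 9, 10}
Step 10: find(5) -> no change; set of 5 is {5}
Step 11: union(8, 6) -> merged; set of 8 now {1, 6, 8, 9, 10}
Step 12: union(3, 8) -> merged; set of 3 now {0, 1, 3, 6, 8, 9, 10}
Step 13: find(12) -> no change; set of 12 is {12}
Component of 11: {2, 11}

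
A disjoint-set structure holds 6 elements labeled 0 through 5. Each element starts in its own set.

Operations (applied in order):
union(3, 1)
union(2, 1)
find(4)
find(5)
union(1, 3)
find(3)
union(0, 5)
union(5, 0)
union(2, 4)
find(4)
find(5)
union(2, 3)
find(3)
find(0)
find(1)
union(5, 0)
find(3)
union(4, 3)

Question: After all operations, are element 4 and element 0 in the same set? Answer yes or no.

Answer: no

Derivation:
Step 1: union(3, 1) -> merged; set of 3 now {1, 3}
Step 2: union(2, 1) -> merged; set of 2 now {1, 2, 3}
Step 3: find(4) -> no change; set of 4 is {4}
Step 4: find(5) -> no change; set of 5 is {5}
Step 5: union(1, 3) -> already same set; set of 1 now {1, 2, 3}
Step 6: find(3) -> no change; set of 3 is {1, 2, 3}
Step 7: union(0, 5) -> merged; set of 0 now {0, 5}
Step 8: union(5, 0) -> already same set; set of 5 now {0, 5}
Step 9: union(2, 4) -> merged; set of 2 now {1, 2, 3, 4}
Step 10: find(4) -> no change; set of 4 is {1, 2, 3, 4}
Step 11: find(5) -> no change; set of 5 is {0, 5}
Step 12: union(2, 3) -> already same set; set of 2 now {1, 2, 3, 4}
Step 13: find(3) -> no change; set of 3 is {1, 2, 3, 4}
Step 14: find(0) -> no change; set of 0 is {0, 5}
Step 15: find(1) -> no change; set of 1 is {1, 2, 3, 4}
Step 16: union(5, 0) -> already same set; set of 5 now {0, 5}
Step 17: find(3) -> no change; set of 3 is {1, 2, 3, 4}
Step 18: union(4, 3) -> already same set; set of 4 now {1, 2, 3, 4}
Set of 4: {1, 2, 3, 4}; 0 is not a member.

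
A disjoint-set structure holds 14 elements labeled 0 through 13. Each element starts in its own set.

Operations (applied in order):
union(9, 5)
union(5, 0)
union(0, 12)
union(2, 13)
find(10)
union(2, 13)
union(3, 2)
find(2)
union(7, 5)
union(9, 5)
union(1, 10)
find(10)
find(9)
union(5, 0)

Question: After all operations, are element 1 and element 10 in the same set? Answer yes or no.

Answer: yes

Derivation:
Step 1: union(9, 5) -> merged; set of 9 now {5, 9}
Step 2: union(5, 0) -> merged; set of 5 now {0, 5, 9}
Step 3: union(0, 12) -> merged; set of 0 now {0, 5, 9, 12}
Step 4: union(2, 13) -> merged; set of 2 now {2, 13}
Step 5: find(10) -> no change; set of 10 is {10}
Step 6: union(2, 13) -> already same set; set of 2 now {2, 13}
Step 7: union(3, 2) -> merged; set of 3 now {2, 3, 13}
Step 8: find(2) -> no change; set of 2 is {2, 3, 13}
Step 9: union(7, 5) -> merged; set of 7 now {0, 5, 7, 9, 12}
Step 10: union(9, 5) -> already same set; set of 9 now {0, 5, 7, 9, 12}
Step 11: union(1, 10) -> merged; set of 1 now {1, 10}
Step 12: find(10) -> no change; set of 10 is {1, 10}
Step 13: find(9) -> no change; set of 9 is {0, 5, 7, 9, 12}
Step 14: union(5, 0) -> already same set; set of 5 now {0, 5, 7, 9, 12}
Set of 1: {1, 10}; 10 is a member.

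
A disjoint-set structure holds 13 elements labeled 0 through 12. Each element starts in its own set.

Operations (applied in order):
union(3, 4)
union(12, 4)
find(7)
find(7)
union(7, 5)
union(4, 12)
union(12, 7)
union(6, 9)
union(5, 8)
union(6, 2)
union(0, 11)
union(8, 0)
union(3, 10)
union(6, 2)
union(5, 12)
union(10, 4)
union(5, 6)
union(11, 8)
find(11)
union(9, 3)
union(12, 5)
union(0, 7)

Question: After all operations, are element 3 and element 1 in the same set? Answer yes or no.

Step 1: union(3, 4) -> merged; set of 3 now {3, 4}
Step 2: union(12, 4) -> merged; set of 12 now {3, 4, 12}
Step 3: find(7) -> no change; set of 7 is {7}
Step 4: find(7) -> no change; set of 7 is {7}
Step 5: union(7, 5) -> merged; set of 7 now {5, 7}
Step 6: union(4, 12) -> already same set; set of 4 now {3, 4, 12}
Step 7: union(12, 7) -> merged; set of 12 now {3, 4, 5, 7, 12}
Step 8: union(6, 9) -> merged; set of 6 now {6, 9}
Step 9: union(5, 8) -> merged; set of 5 now {3, 4, 5, 7, 8, 12}
Step 10: union(6, 2) -> merged; set of 6 now {2, 6, 9}
Step 11: union(0, 11) -> merged; set of 0 now {0, 11}
Step 12: union(8, 0) -> merged; set of 8 now {0, 3, 4, 5, 7, 8, 11, 12}
Step 13: union(3, 10) -> merged; set of 3 now {0, 3, 4, 5, 7, 8, 10, 11, 12}
Step 14: union(6, 2) -> already same set; set of 6 now {2, 6, 9}
Step 15: union(5, 12) -> already same set; set of 5 now {0, 3, 4, 5, 7, 8, 10, 11, 12}
Step 16: union(10, 4) -> already same set; set of 10 now {0, 3, 4, 5, 7, 8, 10, 11, 12}
Step 17: union(5, 6) -> merged; set of 5 now {0, 2, 3, 4, 5, 6, 7, 8, 9, 10, 11, 12}
Step 18: union(11, 8) -> already same set; set of 11 now {0, 2, 3, 4, 5, 6, 7, 8, 9, 10, 11, 12}
Step 19: find(11) -> no change; set of 11 is {0, 2, 3, 4, 5, 6, 7, 8, 9, 10, 11, 12}
Step 20: union(9, 3) -> already same set; set of 9 now {0, 2, 3, 4, 5, 6, 7, 8, 9, 10, 11, 12}
Step 21: union(12, 5) -> already same set; set of 12 now {0, 2, 3, 4, 5, 6, 7, 8, 9, 10, 11, 12}
Step 22: union(0, 7) -> already same set; set of 0 now {0, 2, 3, 4, 5, 6, 7, 8, 9, 10, 11, 12}
Set of 3: {0, 2, 3, 4, 5, 6, 7, 8, 9, 10, 11, 12}; 1 is not a member.

Answer: no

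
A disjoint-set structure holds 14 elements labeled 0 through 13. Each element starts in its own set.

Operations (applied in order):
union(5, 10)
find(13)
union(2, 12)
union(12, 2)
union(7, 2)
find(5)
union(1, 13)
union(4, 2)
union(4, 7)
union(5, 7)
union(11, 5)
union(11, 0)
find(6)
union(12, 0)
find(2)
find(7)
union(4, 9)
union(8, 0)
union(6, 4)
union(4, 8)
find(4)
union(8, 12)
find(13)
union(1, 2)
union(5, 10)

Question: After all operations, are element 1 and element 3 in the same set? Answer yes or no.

Answer: no

Derivation:
Step 1: union(5, 10) -> merged; set of 5 now {5, 10}
Step 2: find(13) -> no change; set of 13 is {13}
Step 3: union(2, 12) -> merged; set of 2 now {2, 12}
Step 4: union(12, 2) -> already same set; set of 12 now {2, 12}
Step 5: union(7, 2) -> merged; set of 7 now {2, 7, 12}
Step 6: find(5) -> no change; set of 5 is {5, 10}
Step 7: union(1, 13) -> merged; set of 1 now {1, 13}
Step 8: union(4, 2) -> merged; set of 4 now {2, 4, 7, 12}
Step 9: union(4, 7) -> already same set; set of 4 now {2, 4, 7, 12}
Step 10: union(5, 7) -> merged; set of 5 now {2, 4, 5, 7, 10, 12}
Step 11: union(11, 5) -> merged; set of 11 now {2, 4, 5, 7, 10, 11, 12}
Step 12: union(11, 0) -> merged; set of 11 now {0, 2, 4, 5, 7, 10, 11, 12}
Step 13: find(6) -> no change; set of 6 is {6}
Step 14: union(12, 0) -> already same set; set of 12 now {0, 2, 4, 5, 7, 10, 11, 12}
Step 15: find(2) -> no change; set of 2 is {0, 2, 4, 5, 7, 10, 11, 12}
Step 16: find(7) -> no change; set of 7 is {0, 2, 4, 5, 7, 10, 11, 12}
Step 17: union(4, 9) -> merged; set of 4 now {0, 2, 4, 5, 7, 9, 10, 11, 12}
Step 18: union(8, 0) -> merged; set of 8 now {0, 2, 4, 5, 7, 8, 9, 10, 11, 12}
Step 19: union(6, 4) -> merged; set of 6 now {0, 2, 4, 5, 6, 7, 8, 9, 10, 11, 12}
Step 20: union(4, 8) -> already same set; set of 4 now {0, 2, 4, 5, 6, 7, 8, 9, 10, 11, 12}
Step 21: find(4) -> no change; set of 4 is {0, 2, 4, 5, 6, 7, 8, 9, 10, 11, 12}
Step 22: union(8, 12) -> already same set; set of 8 now {0, 2, 4, 5, 6, 7, 8, 9, 10, 11, 12}
Step 23: find(13) -> no change; set of 13 is {1, 13}
Step 24: union(1, 2) -> merged; set of 1 now {0, 1, 2, 4, 5, 6, 7, 8, 9, 10, 11, 12, 13}
Step 25: union(5, 10) -> already same set; set of 5 now {0, 1, 2, 4, 5, 6, 7, 8, 9, 10, 11, 12, 13}
Set of 1: {0, 1, 2, 4, 5, 6, 7, 8, 9, 10, 11, 12, 13}; 3 is not a member.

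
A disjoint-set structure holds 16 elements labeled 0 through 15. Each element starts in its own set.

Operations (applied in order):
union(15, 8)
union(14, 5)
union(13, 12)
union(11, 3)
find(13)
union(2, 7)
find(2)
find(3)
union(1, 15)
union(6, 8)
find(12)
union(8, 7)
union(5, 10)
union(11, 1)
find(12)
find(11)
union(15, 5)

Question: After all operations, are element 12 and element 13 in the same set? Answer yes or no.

Answer: yes

Derivation:
Step 1: union(15, 8) -> merged; set of 15 now {8, 15}
Step 2: union(14, 5) -> merged; set of 14 now {5, 14}
Step 3: union(13, 12) -> merged; set of 13 now {12, 13}
Step 4: union(11, 3) -> merged; set of 11 now {3, 11}
Step 5: find(13) -> no change; set of 13 is {12, 13}
Step 6: union(2, 7) -> merged; set of 2 now {2, 7}
Step 7: find(2) -> no change; set of 2 is {2, 7}
Step 8: find(3) -> no change; set of 3 is {3, 11}
Step 9: union(1, 15) -> merged; set of 1 now {1, 8, 15}
Step 10: union(6, 8) -> merged; set of 6 now {1, 6, 8, 15}
Step 11: find(12) -> no change; set of 12 is {12, 13}
Step 12: union(8, 7) -> merged; set of 8 now {1, 2, 6, 7, 8, 15}
Step 13: union(5, 10) -> merged; set of 5 now {5, 10, 14}
Step 14: union(11, 1) -> merged; set of 11 now {1, 2, 3, 6, 7, 8, 11, 15}
Step 15: find(12) -> no change; set of 12 is {12, 13}
Step 16: find(11) -> no change; set of 11 is {1, 2, 3, 6, 7, 8, 11, 15}
Step 17: union(15, 5) -> merged; set of 15 now {1, 2, 3, 5, 6, 7, 8, 10, 11, 14, 15}
Set of 12: {12, 13}; 13 is a member.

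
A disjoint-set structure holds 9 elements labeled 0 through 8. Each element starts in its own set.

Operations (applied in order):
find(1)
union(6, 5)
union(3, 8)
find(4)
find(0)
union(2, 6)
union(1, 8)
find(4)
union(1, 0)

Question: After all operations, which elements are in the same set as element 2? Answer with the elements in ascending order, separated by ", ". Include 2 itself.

Step 1: find(1) -> no change; set of 1 is {1}
Step 2: union(6, 5) -> merged; set of 6 now {5, 6}
Step 3: union(3, 8) -> merged; set of 3 now {3, 8}
Step 4: find(4) -> no change; set of 4 is {4}
Step 5: find(0) -> no change; set of 0 is {0}
Step 6: union(2, 6) -> merged; set of 2 now {2, 5, 6}
Step 7: union(1, 8) -> merged; set of 1 now {1, 3, 8}
Step 8: find(4) -> no change; set of 4 is {4}
Step 9: union(1, 0) -> merged; set of 1 now {0, 1, 3, 8}
Component of 2: {2, 5, 6}

Answer: 2, 5, 6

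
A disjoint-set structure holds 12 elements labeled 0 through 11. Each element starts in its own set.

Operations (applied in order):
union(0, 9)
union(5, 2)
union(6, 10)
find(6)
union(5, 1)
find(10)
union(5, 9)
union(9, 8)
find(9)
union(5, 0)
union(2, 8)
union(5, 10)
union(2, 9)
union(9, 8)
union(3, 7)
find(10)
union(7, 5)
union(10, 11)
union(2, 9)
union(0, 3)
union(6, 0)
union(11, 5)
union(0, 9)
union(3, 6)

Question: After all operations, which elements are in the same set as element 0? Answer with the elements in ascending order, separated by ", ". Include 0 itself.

Answer: 0, 1, 2, 3, 5, 6, 7, 8, 9, 10, 11

Derivation:
Step 1: union(0, 9) -> merged; set of 0 now {0, 9}
Step 2: union(5, 2) -> merged; set of 5 now {2, 5}
Step 3: union(6, 10) -> merged; set of 6 now {6, 10}
Step 4: find(6) -> no change; set of 6 is {6, 10}
Step 5: union(5, 1) -> merged; set of 5 now {1, 2, 5}
Step 6: find(10) -> no change; set of 10 is {6, 10}
Step 7: union(5, 9) -> merged; set of 5 now {0, 1, 2, 5, 9}
Step 8: union(9, 8) -> merged; set of 9 now {0, 1, 2, 5, 8, 9}
Step 9: find(9) -> no change; set of 9 is {0, 1, 2, 5, 8, 9}
Step 10: union(5, 0) -> already same set; set of 5 now {0, 1, 2, 5, 8, 9}
Step 11: union(2, 8) -> already same set; set of 2 now {0, 1, 2, 5, 8, 9}
Step 12: union(5, 10) -> merged; set of 5 now {0, 1, 2, 5, 6, 8, 9, 10}
Step 13: union(2, 9) -> already same set; set of 2 now {0, 1, 2, 5, 6, 8, 9, 10}
Step 14: union(9, 8) -> already same set; set of 9 now {0, 1, 2, 5, 6, 8, 9, 10}
Step 15: union(3, 7) -> merged; set of 3 now {3, 7}
Step 16: find(10) -> no change; set of 10 is {0, 1, 2, 5, 6, 8, 9, 10}
Step 17: union(7, 5) -> merged; set of 7 now {0, 1, 2, 3, 5, 6, 7, 8, 9, 10}
Step 18: union(10, 11) -> merged; set of 10 now {0, 1, 2, 3, 5, 6, 7, 8, 9, 10, 11}
Step 19: union(2, 9) -> already same set; set of 2 now {0, 1, 2, 3, 5, 6, 7, 8, 9, 10, 11}
Step 20: union(0, 3) -> already same set; set of 0 now {0, 1, 2, 3, 5, 6, 7, 8, 9, 10, 11}
Step 21: union(6, 0) -> already same set; set of 6 now {0, 1, 2, 3, 5, 6, 7, 8, 9, 10, 11}
Step 22: union(11, 5) -> already same set; set of 11 now {0, 1, 2, 3, 5, 6, 7, 8, 9, 10, 11}
Step 23: union(0, 9) -> already same set; set of 0 now {0, 1, 2, 3, 5, 6, 7, 8, 9, 10, 11}
Step 24: union(3, 6) -> already same set; set of 3 now {0, 1, 2, 3, 5, 6, 7, 8, 9, 10, 11}
Component of 0: {0, 1, 2, 3, 5, 6, 7, 8, 9, 10, 11}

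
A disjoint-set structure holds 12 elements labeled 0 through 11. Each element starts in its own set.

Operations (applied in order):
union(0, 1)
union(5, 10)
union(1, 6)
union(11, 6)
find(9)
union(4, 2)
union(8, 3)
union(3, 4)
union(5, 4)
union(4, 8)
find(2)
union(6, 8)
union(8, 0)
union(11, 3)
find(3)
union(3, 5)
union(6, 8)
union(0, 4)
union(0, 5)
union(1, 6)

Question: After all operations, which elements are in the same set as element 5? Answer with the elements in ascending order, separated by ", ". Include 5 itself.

Step 1: union(0, 1) -> merged; set of 0 now {0, 1}
Step 2: union(5, 10) -> merged; set of 5 now {5, 10}
Step 3: union(1, 6) -> merged; set of 1 now {0, 1, 6}
Step 4: union(11, 6) -> merged; set of 11 now {0, 1, 6, 11}
Step 5: find(9) -> no change; set of 9 is {9}
Step 6: union(4, 2) -> merged; set of 4 now {2, 4}
Step 7: union(8, 3) -> merged; set of 8 now {3, 8}
Step 8: union(3, 4) -> merged; set of 3 now {2, 3, 4, 8}
Step 9: union(5, 4) -> merged; set of 5 now {2, 3, 4, 5, 8, 10}
Step 10: union(4, 8) -> already same set; set of 4 now {2, 3, 4, 5, 8, 10}
Step 11: find(2) -> no change; set of 2 is {2, 3, 4, 5, 8, 10}
Step 12: union(6, 8) -> merged; set of 6 now {0, 1, 2, 3, 4, 5, 6, 8, 10, 11}
Step 13: union(8, 0) -> already same set; set of 8 now {0, 1, 2, 3, 4, 5, 6, 8, 10, 11}
Step 14: union(11, 3) -> already same set; set of 11 now {0, 1, 2, 3, 4, 5, 6, 8, 10, 11}
Step 15: find(3) -> no change; set of 3 is {0, 1, 2, 3, 4, 5, 6, 8, 10, 11}
Step 16: union(3, 5) -> already same set; set of 3 now {0, 1, 2, 3, 4, 5, 6, 8, 10, 11}
Step 17: union(6, 8) -> already same set; set of 6 now {0, 1, 2, 3, 4, 5, 6, 8, 10, 11}
Step 18: union(0, 4) -> already same set; set of 0 now {0, 1, 2, 3, 4, 5, 6, 8, 10, 11}
Step 19: union(0, 5) -> already same set; set of 0 now {0, 1, 2, 3, 4, 5, 6, 8, 10, 11}
Step 20: union(1, 6) -> already same set; set of 1 now {0, 1, 2, 3, 4, 5, 6, 8, 10, 11}
Component of 5: {0, 1, 2, 3, 4, 5, 6, 8, 10, 11}

Answer: 0, 1, 2, 3, 4, 5, 6, 8, 10, 11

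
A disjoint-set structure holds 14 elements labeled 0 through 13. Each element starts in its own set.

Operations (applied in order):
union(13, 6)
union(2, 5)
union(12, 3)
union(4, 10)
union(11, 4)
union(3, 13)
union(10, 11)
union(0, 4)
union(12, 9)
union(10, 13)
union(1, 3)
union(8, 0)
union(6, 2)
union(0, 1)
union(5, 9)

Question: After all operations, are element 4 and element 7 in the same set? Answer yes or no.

Answer: no

Derivation:
Step 1: union(13, 6) -> merged; set of 13 now {6, 13}
Step 2: union(2, 5) -> merged; set of 2 now {2, 5}
Step 3: union(12, 3) -> merged; set of 12 now {3, 12}
Step 4: union(4, 10) -> merged; set of 4 now {4, 10}
Step 5: union(11, 4) -> merged; set of 11 now {4, 10, 11}
Step 6: union(3, 13) -> merged; set of 3 now {3, 6, 12, 13}
Step 7: union(10, 11) -> already same set; set of 10 now {4, 10, 11}
Step 8: union(0, 4) -> merged; set of 0 now {0, 4, 10, 11}
Step 9: union(12, 9) -> merged; set of 12 now {3, 6, 9, 12, 13}
Step 10: union(10, 13) -> merged; set of 10 now {0, 3, 4, 6, 9, 10, 11, 12, 13}
Step 11: union(1, 3) -> merged; set of 1 now {0, 1, 3, 4, 6, 9, 10, 11, 12, 13}
Step 12: union(8, 0) -> merged; set of 8 now {0, 1, 3, 4, 6, 8, 9, 10, 11, 12, 13}
Step 13: union(6, 2) -> merged; set of 6 now {0, 1, 2, 3, 4, 5, 6, 8, 9, 10, 11, 12, 13}
Step 14: union(0, 1) -> already same set; set of 0 now {0, 1, 2, 3, 4, 5, 6, 8, 9, 10, 11, 12, 13}
Step 15: union(5, 9) -> already same set; set of 5 now {0, 1, 2, 3, 4, 5, 6, 8, 9, 10, 11, 12, 13}
Set of 4: {0, 1, 2, 3, 4, 5, 6, 8, 9, 10, 11, 12, 13}; 7 is not a member.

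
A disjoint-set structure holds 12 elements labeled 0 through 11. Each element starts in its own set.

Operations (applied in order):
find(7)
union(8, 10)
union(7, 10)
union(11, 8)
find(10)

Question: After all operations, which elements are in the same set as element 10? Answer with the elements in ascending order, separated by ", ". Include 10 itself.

Answer: 7, 8, 10, 11

Derivation:
Step 1: find(7) -> no change; set of 7 is {7}
Step 2: union(8, 10) -> merged; set of 8 now {8, 10}
Step 3: union(7, 10) -> merged; set of 7 now {7, 8, 10}
Step 4: union(11, 8) -> merged; set of 11 now {7, 8, 10, 11}
Step 5: find(10) -> no change; set of 10 is {7, 8, 10, 11}
Component of 10: {7, 8, 10, 11}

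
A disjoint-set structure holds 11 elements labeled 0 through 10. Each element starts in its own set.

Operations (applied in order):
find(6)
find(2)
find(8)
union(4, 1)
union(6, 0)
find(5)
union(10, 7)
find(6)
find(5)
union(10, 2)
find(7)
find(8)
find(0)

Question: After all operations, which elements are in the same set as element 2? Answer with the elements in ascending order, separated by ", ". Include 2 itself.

Answer: 2, 7, 10

Derivation:
Step 1: find(6) -> no change; set of 6 is {6}
Step 2: find(2) -> no change; set of 2 is {2}
Step 3: find(8) -> no change; set of 8 is {8}
Step 4: union(4, 1) -> merged; set of 4 now {1, 4}
Step 5: union(6, 0) -> merged; set of 6 now {0, 6}
Step 6: find(5) -> no change; set of 5 is {5}
Step 7: union(10, 7) -> merged; set of 10 now {7, 10}
Step 8: find(6) -> no change; set of 6 is {0, 6}
Step 9: find(5) -> no change; set of 5 is {5}
Step 10: union(10, 2) -> merged; set of 10 now {2, 7, 10}
Step 11: find(7) -> no change; set of 7 is {2, 7, 10}
Step 12: find(8) -> no change; set of 8 is {8}
Step 13: find(0) -> no change; set of 0 is {0, 6}
Component of 2: {2, 7, 10}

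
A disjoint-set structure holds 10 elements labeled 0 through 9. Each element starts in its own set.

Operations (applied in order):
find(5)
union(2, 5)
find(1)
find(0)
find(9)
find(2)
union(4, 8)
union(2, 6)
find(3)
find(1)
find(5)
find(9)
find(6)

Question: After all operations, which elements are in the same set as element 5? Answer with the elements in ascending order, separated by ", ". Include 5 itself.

Step 1: find(5) -> no change; set of 5 is {5}
Step 2: union(2, 5) -> merged; set of 2 now {2, 5}
Step 3: find(1) -> no change; set of 1 is {1}
Step 4: find(0) -> no change; set of 0 is {0}
Step 5: find(9) -> no change; set of 9 is {9}
Step 6: find(2) -> no change; set of 2 is {2, 5}
Step 7: union(4, 8) -> merged; set of 4 now {4, 8}
Step 8: union(2, 6) -> merged; set of 2 now {2, 5, 6}
Step 9: find(3) -> no change; set of 3 is {3}
Step 10: find(1) -> no change; set of 1 is {1}
Step 11: find(5) -> no change; set of 5 is {2, 5, 6}
Step 12: find(9) -> no change; set of 9 is {9}
Step 13: find(6) -> no change; set of 6 is {2, 5, 6}
Component of 5: {2, 5, 6}

Answer: 2, 5, 6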